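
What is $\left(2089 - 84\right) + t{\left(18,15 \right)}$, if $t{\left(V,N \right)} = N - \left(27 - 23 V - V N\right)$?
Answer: $2677$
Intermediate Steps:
$t{\left(V,N \right)} = -27 + N + 23 V + N V$ ($t{\left(V,N \right)} = N - \left(27 - 23 V - N V\right) = N + \left(-27 + 23 V + N V\right) = -27 + N + 23 V + N V$)
$\left(2089 - 84\right) + t{\left(18,15 \right)} = \left(2089 - 84\right) + \left(-27 + 15 + 23 \cdot 18 + 15 \cdot 18\right) = 2005 + \left(-27 + 15 + 414 + 270\right) = 2005 + 672 = 2677$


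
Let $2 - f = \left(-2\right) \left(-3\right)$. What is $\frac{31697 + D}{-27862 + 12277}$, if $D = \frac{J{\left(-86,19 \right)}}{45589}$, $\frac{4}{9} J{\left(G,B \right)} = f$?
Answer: $- \frac{1445034524}{710504565} \approx -2.0338$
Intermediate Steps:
$f = -4$ ($f = 2 - \left(-2\right) \left(-3\right) = 2 - 6 = -4$)
$J{\left(G,B \right)} = -9$ ($J{\left(G,B \right)} = \frac{9}{4} \left(-4\right) = -9$)
$D = - \frac{9}{45589} \approx -0.00019742$
$\frac{31697 + D}{-27862 + 12277} = \frac{31697 - \frac{9}{45589}}{-27862 + 12277} = \frac{1445034524}{45589 \left(-15585\right)} = \frac{1445034524}{45589} \left(- \frac{1}{15585}\right) = - \frac{1445034524}{710504565}$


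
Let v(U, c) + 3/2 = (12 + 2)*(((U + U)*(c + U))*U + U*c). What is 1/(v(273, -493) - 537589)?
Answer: -2/923040953 ≈ -2.1668e-9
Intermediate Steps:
v(U, c) = -3/2 + 14*U*c + 28*U²*(U + c) (v(U, c) = -3/2 + (12 + 2)*(((U + U)*(c + U))*U + U*c) = -3/2 + 14*(((2*U)*(U + c))*U + U*c) = -3/2 + 14*((2*U*(U + c))*U + U*c) = -3/2 + 14*(2*U²*(U + c) + U*c) = -3/2 + 14*(U*c + 2*U²*(U + c)) = -3/2 + (14*U*c + 28*U²*(U + c)) = -3/2 + 14*U*c + 28*U²*(U + c))
1/(v(273, -493) - 537589) = 1/((-3/2 + 28*273³ + 14*273*(-493) + 28*(-493)*273²) - 537589) = 1/((-3/2 + 28*20346417 - 1884246 + 28*(-493)*74529) - 537589) = 1/((-3/2 + 569699676 - 1884246 - 1028798316) - 537589) = 1/(-921965775/2 - 537589) = 1/(-923040953/2) = -2/923040953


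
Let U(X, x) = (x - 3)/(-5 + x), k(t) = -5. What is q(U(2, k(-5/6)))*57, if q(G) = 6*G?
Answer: 1368/5 ≈ 273.60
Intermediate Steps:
U(X, x) = (-3 + x)/(-5 + x)
q(U(2, k(-5/6)))*57 = (6*((-3 - 5)/(-5 - 5)))*57 = (6*(-8/(-10)))*57 = (6*(-1/10*(-8)))*57 = (6*(4/5))*57 = (24/5)*57 = 1368/5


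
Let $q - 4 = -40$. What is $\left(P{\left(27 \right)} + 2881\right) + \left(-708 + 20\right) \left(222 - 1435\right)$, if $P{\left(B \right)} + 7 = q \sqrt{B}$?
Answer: $837418 - 108 \sqrt{3} \approx 8.3723 \cdot 10^{5}$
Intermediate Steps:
$q = -36$ ($q = 4 - 40 = -36$)
$P{\left(B \right)} = -7 - 36 \sqrt{B}$
$\left(P{\left(27 \right)} + 2881\right) + \left(-708 + 20\right) \left(222 - 1435\right) = \left(\left(-7 - 36 \sqrt{27}\right) + 2881\right) + \left(-708 + 20\right) \left(222 - 1435\right) = \left(\left(-7 - 36 \cdot 3 \sqrt{3}\right) + 2881\right) - -834544 = \left(\left(-7 - 108 \sqrt{3}\right) + 2881\right) + 834544 = \left(2874 - 108 \sqrt{3}\right) + 834544 = 837418 - 108 \sqrt{3}$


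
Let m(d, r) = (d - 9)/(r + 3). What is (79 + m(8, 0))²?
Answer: 55696/9 ≈ 6188.4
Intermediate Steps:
m(d, r) = (-9 + d)/(3 + r)
(79 + m(8, 0))² = (79 + (-9 + 8)/(3 + 0))² = (79 - 1/3)² = (79 + (⅓)*(-1))² = (79 - ⅓)² = (236/3)² = 55696/9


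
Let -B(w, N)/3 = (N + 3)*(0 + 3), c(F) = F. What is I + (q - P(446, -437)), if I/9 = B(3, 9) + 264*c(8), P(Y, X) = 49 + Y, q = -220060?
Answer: -202519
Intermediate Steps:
B(w, N) = -27 - 9*N (B(w, N) = -3*(N + 3)*(0 + 3) = -3*(3 + N)*3 = -3*(9 + 3*N) = -27 - 9*N)
I = 18036 (I = 9*((-27 - 9*9) + 264*8) = 9*((-27 - 81) + 2112) = 9*(-108 + 2112) = 9*2004 = 18036)
I + (q - P(446, -437)) = 18036 + (-220060 - (49 + 446)) = 18036 + (-220060 - 1*495) = 18036 + (-220060 - 495) = 18036 - 220555 = -202519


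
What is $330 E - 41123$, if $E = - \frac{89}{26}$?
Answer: $- \frac{549284}{13} \approx -42253.0$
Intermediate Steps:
$E = - \frac{89}{26}$ ($E = \left(-89\right) \frac{1}{26} = - \frac{89}{26} \approx -3.4231$)
$330 E - 41123 = 330 \left(- \frac{89}{26}\right) - 41123 = - \frac{14685}{13} - 41123 = - \frac{549284}{13}$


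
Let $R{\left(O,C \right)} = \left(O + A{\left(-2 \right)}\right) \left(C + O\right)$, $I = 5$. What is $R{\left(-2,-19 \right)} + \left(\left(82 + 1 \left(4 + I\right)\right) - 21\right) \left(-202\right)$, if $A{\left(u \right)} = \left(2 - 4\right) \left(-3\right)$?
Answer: $-14224$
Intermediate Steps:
$A{\left(u \right)} = 6$ ($A{\left(u \right)} = \left(-2\right) \left(-3\right) = 6$)
$R{\left(O,C \right)} = \left(6 + O\right) \left(C + O\right)$ ($R{\left(O,C \right)} = \left(O + 6\right) \left(C + O\right) = \left(6 + O\right) \left(C + O\right)$)
$R{\left(-2,-19 \right)} + \left(\left(82 + 1 \left(4 + I\right)\right) - 21\right) \left(-202\right) = \left(\left(-2\right)^{2} + 6 \left(-19\right) + 6 \left(-2\right) - -38\right) + \left(\left(82 + 1 \left(4 + 5\right)\right) - 21\right) \left(-202\right) = \left(4 - 114 - 12 + 38\right) + \left(\left(82 + 1 \cdot 9\right) - 21\right) \left(-202\right) = -84 + \left(\left(82 + 9\right) - 21\right) \left(-202\right) = -84 + \left(91 - 21\right) \left(-202\right) = -84 + 70 \left(-202\right) = -84 - 14140 = -14224$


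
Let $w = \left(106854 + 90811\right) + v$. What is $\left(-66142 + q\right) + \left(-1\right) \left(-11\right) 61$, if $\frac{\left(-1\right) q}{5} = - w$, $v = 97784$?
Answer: $1411774$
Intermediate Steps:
$w = 295449$ ($w = \left(106854 + 90811\right) + 97784 = 197665 + 97784 = 295449$)
$q = 1477245$ ($q = - 5 \left(\left(-1\right) 295449\right) = \left(-5\right) \left(-295449\right) = 1477245$)
$\left(-66142 + q\right) + \left(-1\right) \left(-11\right) 61 = \left(-66142 + 1477245\right) + \left(-1\right) \left(-11\right) 61 = 1411103 + 11 \cdot 61 = 1411103 + 671 = 1411774$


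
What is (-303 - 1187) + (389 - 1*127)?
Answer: -1228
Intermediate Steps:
(-303 - 1187) + (389 - 1*127) = -1490 + (389 - 127) = -1490 + 262 = -1228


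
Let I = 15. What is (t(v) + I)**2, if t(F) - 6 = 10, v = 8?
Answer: 961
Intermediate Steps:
t(F) = 16 (t(F) = 6 + 10 = 16)
(t(v) + I)**2 = (16 + 15)**2 = 31**2 = 961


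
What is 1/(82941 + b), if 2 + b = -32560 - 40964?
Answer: 1/9415 ≈ 0.00010621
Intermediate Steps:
b = -73526 (b = -2 + (-32560 - 40964) = -2 - 73524 = -73526)
1/(82941 + b) = 1/(82941 - 73526) = 1/9415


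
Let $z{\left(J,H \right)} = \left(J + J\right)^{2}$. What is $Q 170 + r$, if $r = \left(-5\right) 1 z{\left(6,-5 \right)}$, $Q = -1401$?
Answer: $-238890$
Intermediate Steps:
$z{\left(J,H \right)} = 4 J^{2}$ ($z{\left(J,H \right)} = \left(2 J\right)^{2} = 4 J^{2}$)
$r = -720$ ($r = \left(-5\right) 1 \cdot 4 \cdot 6^{2} = - 5 \cdot 4 \cdot 36 = \left(-5\right) 144 = -720$)
$Q 170 + r = \left(-1401\right) 170 - 720 = -238170 - 720 = -238890$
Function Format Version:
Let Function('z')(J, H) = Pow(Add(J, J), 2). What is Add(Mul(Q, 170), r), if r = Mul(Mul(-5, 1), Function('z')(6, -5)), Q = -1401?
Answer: -238890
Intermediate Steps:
Function('z')(J, H) = Mul(4, Pow(J, 2)) (Function('z')(J, H) = Pow(Mul(2, J), 2) = Mul(4, Pow(J, 2)))
r = -720 (r = Mul(Mul(-5, 1), Mul(4, Pow(6, 2))) = Mul(-5, Mul(4, 36)) = Mul(-5, 144) = -720)
Add(Mul(Q, 170), r) = Add(Mul(-1401, 170), -720) = Add(-238170, -720) = -238890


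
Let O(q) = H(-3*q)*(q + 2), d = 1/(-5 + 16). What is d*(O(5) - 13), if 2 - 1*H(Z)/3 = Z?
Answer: 344/11 ≈ 31.273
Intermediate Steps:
H(Z) = 6 - 3*Z
d = 1/11 ≈ 0.090909
O(q) = (2 + q)*(6 + 9*q) (O(q) = (6 - (-9)*q)*(q + 2) = (6 + 9*q)*(2 + q) = (2 + q)*(6 + 9*q))
d*(O(5) - 13) = ((12 + 9*5**2 + 24*5) - 13)/11 = ((12 + 9*25 + 120) - 13)/11 = ((12 + 225 + 120) - 13)/11 = (357 - 13)/11 = (1/11)*344 = 344/11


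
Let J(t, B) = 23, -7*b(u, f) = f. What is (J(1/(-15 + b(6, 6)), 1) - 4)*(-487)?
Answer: -9253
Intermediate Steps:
b(u, f) = -f/7
(J(1/(-15 + b(6, 6)), 1) - 4)*(-487) = (23 - 4)*(-487) = 19*(-487) = -9253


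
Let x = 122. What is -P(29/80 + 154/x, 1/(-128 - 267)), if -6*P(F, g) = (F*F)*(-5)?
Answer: -20956347/9525760 ≈ -2.2000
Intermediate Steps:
P(F, g) = 5*F²/6 (P(F, g) = -F*F*(-5)/6 = -F²*(-5)/6 = -(-5)*F²/6 = 5*F²/6)
-P(29/80 + 154/x, 1/(-128 - 267)) = -5*(29/80 + 154/122)²/6 = -5*(29*(1/80) + 154*(1/122))²/6 = -5*(29/80 + 77/61)²/6 = -5*(7929/4880)²/6 = -5*62869041/(6*23814400) = -1*20956347/9525760 = -20956347/9525760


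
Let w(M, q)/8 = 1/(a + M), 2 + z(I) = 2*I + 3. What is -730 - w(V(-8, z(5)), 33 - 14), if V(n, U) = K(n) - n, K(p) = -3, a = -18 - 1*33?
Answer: -16786/23 ≈ -729.83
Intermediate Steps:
a = -51 (a = -18 - 33 = -51)
z(I) = 1 + 2*I (z(I) = -2 + (2*I + 3) = -2 + (3 + 2*I) = 1 + 2*I)
V(n, U) = -3 - n
w(M, q) = 8/(-51 + M)
-730 - w(V(-8, z(5)), 33 - 14) = -730 - 8/(-51 + (-3 - 1*(-8))) = -730 - 8/(-51 + (-3 + 8)) = -730 - 8/(-51 + 5) = -730 - 8/(-46) = -730 - 8*(-1)/46 = -730 - 1*(-4/23) = -730 + 4/23 = -16786/23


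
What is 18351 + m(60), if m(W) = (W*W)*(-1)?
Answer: 14751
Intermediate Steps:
m(W) = -W**2 (m(W) = W**2*(-1) = -W**2)
18351 + m(60) = 18351 - 1*60**2 = 18351 - 1*3600 = 18351 - 3600 = 14751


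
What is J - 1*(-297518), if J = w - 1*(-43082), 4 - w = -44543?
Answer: 385147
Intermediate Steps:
w = 44547 (w = 4 - 1*(-44543) = 4 + 44543 = 44547)
J = 87629 (J = 44547 - 1*(-43082) = 44547 + 43082 = 87629)
J - 1*(-297518) = 87629 - 1*(-297518) = 87629 + 297518 = 385147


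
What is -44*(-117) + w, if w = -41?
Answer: 5107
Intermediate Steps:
-44*(-117) + w = -44*(-117) - 41 = 5148 - 41 = 5107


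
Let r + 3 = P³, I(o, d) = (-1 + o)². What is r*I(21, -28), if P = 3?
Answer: 9600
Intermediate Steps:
r = 24 (r = -3 + 3³ = -3 + 27 = 24)
r*I(21, -28) = 24*(-1 + 21)² = 24*20² = 24*400 = 9600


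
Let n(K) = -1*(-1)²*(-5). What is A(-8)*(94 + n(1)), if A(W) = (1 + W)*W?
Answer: 5544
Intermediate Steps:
A(W) = W*(1 + W)
n(K) = 5 (n(K) = -1*1*(-5) = -1*(-5) = 5)
A(-8)*(94 + n(1)) = (-8*(1 - 8))*(94 + 5) = -8*(-7)*99 = 56*99 = 5544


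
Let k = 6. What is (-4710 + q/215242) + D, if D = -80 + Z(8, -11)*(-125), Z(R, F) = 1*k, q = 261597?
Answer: -1192179083/215242 ≈ -5538.8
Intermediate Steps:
Z(R, F) = 6 (Z(R, F) = 1*6 = 6)
D = -830 (D = -80 + 6*(-125) = -80 - 750 = -830)
(-4710 + q/215242) + D = (-4710 + 261597/215242) - 830 = -1013528223/215242 - 830 = -1192179083/215242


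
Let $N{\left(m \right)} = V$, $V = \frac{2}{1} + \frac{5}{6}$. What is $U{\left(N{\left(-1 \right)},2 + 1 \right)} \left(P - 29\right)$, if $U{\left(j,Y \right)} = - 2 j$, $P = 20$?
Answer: $51$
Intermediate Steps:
$V = \frac{17}{6}$ ($V = 2 \cdot 1 + 5 \cdot \frac{1}{6} = 2 + \frac{5}{6} = \frac{17}{6} \approx 2.8333$)
$N{\left(m \right)} = \frac{17}{6}$
$U{\left(N{\left(-1 \right)},2 + 1 \right)} \left(P - 29\right) = \left(-2\right) \frac{17}{6} \left(20 - 29\right) = \left(- \frac{17}{3}\right) \left(-9\right) = 51$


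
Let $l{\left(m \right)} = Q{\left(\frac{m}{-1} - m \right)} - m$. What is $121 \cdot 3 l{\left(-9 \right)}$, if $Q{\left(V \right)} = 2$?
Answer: $3993$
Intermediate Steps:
$l{\left(m \right)} = 2 - m$
$121 \cdot 3 l{\left(-9 \right)} = 121 \cdot 3 \left(2 - -9\right) = 363 \left(2 + 9\right) = 363 \cdot 11 = 3993$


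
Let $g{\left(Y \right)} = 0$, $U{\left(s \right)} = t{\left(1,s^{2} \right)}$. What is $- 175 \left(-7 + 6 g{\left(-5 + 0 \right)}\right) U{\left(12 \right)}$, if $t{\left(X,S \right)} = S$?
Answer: $176400$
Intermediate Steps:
$U{\left(s \right)} = s^{2}$
$- 175 \left(-7 + 6 g{\left(-5 + 0 \right)}\right) U{\left(12 \right)} = - 175 \left(-7 + 6 \cdot 0\right) 12^{2} = - 175 \left(-7 + 0\right) 144 = \left(-175\right) \left(-7\right) 144 = 1225 \cdot 144 = 176400$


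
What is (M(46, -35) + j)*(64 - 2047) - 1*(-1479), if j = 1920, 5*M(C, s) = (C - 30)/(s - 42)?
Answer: -1465232457/385 ≈ -3.8058e+6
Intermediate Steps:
M(C, s) = (-30 + C)/(5*(-42 + s)) (M(C, s) = ((C - 30)/(s - 42))/5 = ((-30 + C)/(-42 + s))/5 = (-30 + C)/(5*(-42 + s)))
(M(46, -35) + j)*(64 - 2047) - 1*(-1479) = ((-30 + 46)/(5*(-42 - 35)) + 1920)*(64 - 2047) - 1*(-1479) = ((⅕)*16/(-77) + 1920)*(-1983) + 1479 = ((⅕)*(-1/77)*16 + 1920)*(-1983) + 1479 = (-16/385 + 1920)*(-1983) + 1479 = (739184/385)*(-1983) + 1479 = -1465801872/385 + 1479 = -1465232457/385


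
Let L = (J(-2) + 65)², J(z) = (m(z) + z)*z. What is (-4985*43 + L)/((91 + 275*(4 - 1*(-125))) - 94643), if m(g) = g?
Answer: 209026/59077 ≈ 3.5382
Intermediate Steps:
J(z) = 2*z² (J(z) = (z + z)*z = (2*z)*z = 2*z²)
L = 5329 (L = (2*(-2)² + 65)² = (2*4 + 65)² = (8 + 65)² = 73² = 5329)
(-4985*43 + L)/((91 + 275*(4 - 1*(-125))) - 94643) = (-4985*43 + 5329)/((91 + 275*(4 - 1*(-125))) - 94643) = (-214355 + 5329)/((91 + 275*(4 + 125)) - 94643) = -209026/((91 + 275*129) - 94643) = -209026/((91 + 35475) - 94643) = -209026/(35566 - 94643) = -209026/(-59077) = -209026*(-1/59077) = 209026/59077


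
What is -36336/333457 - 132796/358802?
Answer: -28659592622/59822519257 ≈ -0.47908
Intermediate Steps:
-36336/333457 - 132796/358802 = -36336*1/333457 - 132796*1/358802 = -36336/333457 - 66398/179401 = -28659592622/59822519257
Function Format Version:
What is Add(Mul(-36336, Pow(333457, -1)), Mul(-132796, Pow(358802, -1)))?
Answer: Rational(-28659592622, 59822519257) ≈ -0.47908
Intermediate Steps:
Add(Mul(-36336, Pow(333457, -1)), Mul(-132796, Pow(358802, -1))) = Add(Mul(-36336, Rational(1, 333457)), Mul(-132796, Rational(1, 358802))) = Add(Rational(-36336, 333457), Rational(-66398, 179401)) = Rational(-28659592622, 59822519257)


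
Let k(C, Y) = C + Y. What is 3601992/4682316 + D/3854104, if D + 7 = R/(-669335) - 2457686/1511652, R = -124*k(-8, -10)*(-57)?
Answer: 585260284746551864163697/760796079632253972711120 ≈ 0.76927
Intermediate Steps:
R = -127224 (R = -124*(-8 - 10)*(-57) = -124*(-18)*(-57) = 2232*(-57) = -127224)
D = -4267653992351/505900795710 (D = -7 + (-127224/(-669335) - 2457686/1511652) = -7 + (-127224*(-1/669335) - 2457686*1/1511652) = -7 + (127224/669335 - 1228843/755826) = -7 - 726348422381/505900795710 = -4267653992351/505900795710 ≈ -8.4357)
3601992/4682316 + D/3854104 = 3601992/4682316 - 4267653992351/505900795710/3854104 = 3601992*(1/4682316) - 4267653992351/505900795710*1/3854104 = 300166/390193 - 4267653992351/1949794280349093840 = 585260284746551864163697/760796079632253972711120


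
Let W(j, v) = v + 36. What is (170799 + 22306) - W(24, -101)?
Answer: 193170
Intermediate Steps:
W(j, v) = 36 + v
(170799 + 22306) - W(24, -101) = (170799 + 22306) - (36 - 101) = 193105 - 1*(-65) = 193105 + 65 = 193170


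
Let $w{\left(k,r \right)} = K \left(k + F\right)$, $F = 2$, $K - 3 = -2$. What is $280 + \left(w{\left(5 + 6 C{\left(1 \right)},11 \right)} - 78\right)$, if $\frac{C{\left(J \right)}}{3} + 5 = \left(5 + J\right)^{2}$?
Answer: $767$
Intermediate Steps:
$K = 1$ ($K = 3 - 2 = 1$)
$C{\left(J \right)} = -15 + 3 \left(5 + J\right)^{2}$
$w{\left(k,r \right)} = 2 + k$ ($w{\left(k,r \right)} = 1 \left(k + 2\right) = 1 \left(2 + k\right) = 2 + k$)
$280 + \left(w{\left(5 + 6 C{\left(1 \right)},11 \right)} - 78\right) = 280 - \left(71 - 6 \left(-15 + 3 \left(5 + 1\right)^{2}\right)\right) = 280 - \left(71 - 6 \left(-15 + 3 \cdot 6^{2}\right)\right) = 280 - \left(71 - 6 \left(-15 + 3 \cdot 36\right)\right) = 280 - \left(71 - 6 \left(-15 + 108\right)\right) = 280 + \left(\left(2 + \left(5 + 6 \cdot 93\right)\right) - 78\right) = 280 + \left(\left(2 + \left(5 + 558\right)\right) - 78\right) = 280 + \left(\left(2 + 563\right) - 78\right) = 280 + \left(565 - 78\right) = 280 + 487 = 767$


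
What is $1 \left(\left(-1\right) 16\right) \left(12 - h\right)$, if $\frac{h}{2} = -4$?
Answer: $-320$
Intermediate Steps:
$h = -8$ ($h = 2 \left(-4\right) = -8$)
$1 \left(\left(-1\right) 16\right) \left(12 - h\right) = 1 \left(\left(-1\right) 16\right) \left(12 - -8\right) = 1 \left(-16\right) \left(12 + 8\right) = \left(-16\right) 20 = -320$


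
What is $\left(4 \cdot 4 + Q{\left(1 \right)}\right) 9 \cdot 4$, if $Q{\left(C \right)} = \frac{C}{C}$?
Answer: $612$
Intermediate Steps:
$Q{\left(C \right)} = 1$
$\left(4 \cdot 4 + Q{\left(1 \right)}\right) 9 \cdot 4 = \left(4 \cdot 4 + 1\right) 9 \cdot 4 = \left(16 + 1\right) 36 = 17 \cdot 36 = 612$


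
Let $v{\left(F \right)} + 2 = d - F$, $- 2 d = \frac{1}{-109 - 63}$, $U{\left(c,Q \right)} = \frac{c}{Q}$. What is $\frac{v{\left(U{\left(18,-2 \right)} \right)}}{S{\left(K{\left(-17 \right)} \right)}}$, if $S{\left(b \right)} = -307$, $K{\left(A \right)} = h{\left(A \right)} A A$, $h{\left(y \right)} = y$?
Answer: $- \frac{2409}{105608} \approx -0.022811$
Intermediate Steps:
$d = \frac{1}{344}$ ($d = - \frac{1}{2 \left(-109 - 63\right)} = - \frac{1}{2 \left(-172\right)} = \left(- \frac{1}{2}\right) \left(- \frac{1}{172}\right) = \frac{1}{344} \approx 0.002907$)
$K{\left(A \right)} = A^{3}$ ($K{\left(A \right)} = A A A = A^{2} A = A^{3}$)
$v{\left(F \right)} = - \frac{687}{344} - F$ ($v{\left(F \right)} = -2 - \left(- \frac{1}{344} + F\right) = - \frac{687}{344} - F$)
$\frac{v{\left(U{\left(18,-2 \right)} \right)}}{S{\left(K{\left(-17 \right)} \right)}} = \frac{- \frac{687}{344} - \frac{18}{-2}}{-307} = \left(- \frac{687}{344} - 18 \left(- \frac{1}{2}\right)\right) \left(- \frac{1}{307}\right) = \left(- \frac{687}{344} - -9\right) \left(- \frac{1}{307}\right) = \left(- \frac{687}{344} + 9\right) \left(- \frac{1}{307}\right) = \frac{2409}{344} \left(- \frac{1}{307}\right) = - \frac{2409}{105608}$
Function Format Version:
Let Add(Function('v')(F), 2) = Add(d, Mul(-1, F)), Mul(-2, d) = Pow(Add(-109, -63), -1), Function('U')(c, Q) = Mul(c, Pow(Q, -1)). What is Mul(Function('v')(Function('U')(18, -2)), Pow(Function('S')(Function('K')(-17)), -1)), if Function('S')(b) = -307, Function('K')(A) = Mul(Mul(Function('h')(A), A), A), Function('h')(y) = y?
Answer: Rational(-2409, 105608) ≈ -0.022811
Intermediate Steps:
d = Rational(1, 344) (d = Mul(Rational(-1, 2), Pow(Add(-109, -63), -1)) = Mul(Rational(-1, 2), Pow(-172, -1)) = Mul(Rational(-1, 2), Rational(-1, 172)) = Rational(1, 344) ≈ 0.0029070)
Function('K')(A) = Pow(A, 3) (Function('K')(A) = Mul(Mul(A, A), A) = Mul(Pow(A, 2), A) = Pow(A, 3))
Function('v')(F) = Add(Rational(-687, 344), Mul(-1, F)) (Function('v')(F) = Add(-2, Add(Rational(1, 344), Mul(-1, F))) = Add(Rational(-687, 344), Mul(-1, F)))
Mul(Function('v')(Function('U')(18, -2)), Pow(Function('S')(Function('K')(-17)), -1)) = Mul(Add(Rational(-687, 344), Mul(-1, Mul(18, Pow(-2, -1)))), Pow(-307, -1)) = Mul(Add(Rational(-687, 344), Mul(-1, Mul(18, Rational(-1, 2)))), Rational(-1, 307)) = Mul(Add(Rational(-687, 344), Mul(-1, -9)), Rational(-1, 307)) = Mul(Add(Rational(-687, 344), 9), Rational(-1, 307)) = Mul(Rational(2409, 344), Rational(-1, 307)) = Rational(-2409, 105608)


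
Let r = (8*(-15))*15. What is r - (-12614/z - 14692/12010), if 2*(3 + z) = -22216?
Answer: -120092924664/66721555 ≈ -1799.9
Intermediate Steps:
z = -11111 (z = -3 + (1/2)*(-22216) = -3 - 11108 = -11111)
r = -1800 (r = -120*15 = -1800)
r - (-12614/z - 14692/12010) = -1800 - (-12614/(-11111) - 14692/12010) = -1800 - (-12614*(-1/11111) - 14692*1/12010) = -1800 - (12614/11111 - 7346/6005) = -1800 - 1*(-5874336/66721555) = -1800 + 5874336/66721555 = -120092924664/66721555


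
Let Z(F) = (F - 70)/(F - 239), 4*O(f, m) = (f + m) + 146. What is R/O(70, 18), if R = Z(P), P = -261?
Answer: 331/29250 ≈ 0.011316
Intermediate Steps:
O(f, m) = 73/2 + f/4 + m/4 (O(f, m) = ((f + m) + 146)/4 = (146 + f + m)/4 = 73/2 + f/4 + m/4)
Z(F) = (-70 + F)/(-239 + F)
R = 331/500 (R = (-70 - 261)/(-239 - 261) = -331/(-500) = -1/500*(-331) = 331/500 ≈ 0.66200)
R/O(70, 18) = 331/(500*(73/2 + (¼)*70 + (¼)*18)) = 331/(500*(73/2 + 35/2 + 9/2)) = 331/(500*(117/2)) = (331/500)*(2/117) = 331/29250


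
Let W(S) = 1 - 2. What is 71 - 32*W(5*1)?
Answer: 103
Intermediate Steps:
W(S) = -1
71 - 32*W(5*1) = 71 - 32*(-1) = 71 + 32 = 103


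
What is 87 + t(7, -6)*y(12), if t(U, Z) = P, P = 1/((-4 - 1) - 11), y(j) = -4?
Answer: 349/4 ≈ 87.250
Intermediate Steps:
P = -1/16 (P = 1/(-5 - 11) = 1/(-16) = -1/16 ≈ -0.062500)
t(U, Z) = -1/16
87 + t(7, -6)*y(12) = 87 - 1/16*(-4) = 87 + ¼ = 349/4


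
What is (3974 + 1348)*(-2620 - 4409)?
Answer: -37408338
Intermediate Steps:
(3974 + 1348)*(-2620 - 4409) = 5322*(-7029) = -37408338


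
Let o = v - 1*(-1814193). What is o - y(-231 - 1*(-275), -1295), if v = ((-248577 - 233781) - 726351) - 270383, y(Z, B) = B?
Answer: 336396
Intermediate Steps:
v = -1479092 (v = (-482358 - 726351) - 270383 = -1208709 - 270383 = -1479092)
o = 335101 (o = -1479092 - 1*(-1814193) = -1479092 + 1814193 = 335101)
o - y(-231 - 1*(-275), -1295) = 335101 - 1*(-1295) = 335101 + 1295 = 336396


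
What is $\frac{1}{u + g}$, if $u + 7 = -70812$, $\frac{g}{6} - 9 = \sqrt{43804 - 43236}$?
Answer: $- \frac{70765}{5007664777} - \frac{12 \sqrt{142}}{5007664777} \approx -1.416 \cdot 10^{-5}$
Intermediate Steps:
$g = 54 + 12 \sqrt{142}$ ($g = 54 + 6 \sqrt{43804 - 43236} = 54 + 6 \sqrt{568} = 54 + 6 \cdot 2 \sqrt{142} = 54 + 12 \sqrt{142} \approx 197.0$)
$u = -70819$ ($u = -7 - 70812 = -70819$)
$\frac{1}{u + g} = \frac{1}{-70819 + \left(54 + 12 \sqrt{142}\right)} = \frac{1}{-70765 + 12 \sqrt{142}}$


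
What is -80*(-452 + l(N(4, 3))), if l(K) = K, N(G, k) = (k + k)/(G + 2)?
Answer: 36080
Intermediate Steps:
N(G, k) = 2*k/(2 + G) (N(G, k) = (2*k)/(2 + G) = 2*k/(2 + G))
-80*(-452 + l(N(4, 3))) = -80*(-452 + 2*3/(2 + 4)) = -80*(-452 + 2*3/6) = -80*(-452 + 2*3*(1/6)) = -80*(-452 + 1) = -80*(-451) = 36080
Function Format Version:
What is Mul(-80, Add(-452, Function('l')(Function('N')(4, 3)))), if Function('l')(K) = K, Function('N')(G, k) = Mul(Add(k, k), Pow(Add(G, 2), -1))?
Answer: 36080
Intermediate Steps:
Function('N')(G, k) = Mul(2, k, Pow(Add(2, G), -1)) (Function('N')(G, k) = Mul(Mul(2, k), Pow(Add(2, G), -1)) = Mul(2, k, Pow(Add(2, G), -1)))
Mul(-80, Add(-452, Function('l')(Function('N')(4, 3)))) = Mul(-80, Add(-452, Mul(2, 3, Pow(Add(2, 4), -1)))) = Mul(-80, Add(-452, Mul(2, 3, Pow(6, -1)))) = Mul(-80, Add(-452, Mul(2, 3, Rational(1, 6)))) = Mul(-80, Add(-452, 1)) = Mul(-80, -451) = 36080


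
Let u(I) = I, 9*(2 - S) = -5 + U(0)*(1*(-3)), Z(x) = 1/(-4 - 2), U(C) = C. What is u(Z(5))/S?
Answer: -3/46 ≈ -0.065217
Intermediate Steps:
Z(x) = -1/6 (Z(x) = 1/(-6) = -1/6)
S = 23/9 (S = 2 - (-5 + 0*(1*(-3)))/9 = 2 - (-5 + 0*(-3))/9 = 2 - (-5 + 0)/9 = 2 - 1/9*(-5) = 2 + 5/9 = 23/9 ≈ 2.5556)
u(Z(5))/S = -1/6/(23/9) = (9/23)*(-1/6) = -3/46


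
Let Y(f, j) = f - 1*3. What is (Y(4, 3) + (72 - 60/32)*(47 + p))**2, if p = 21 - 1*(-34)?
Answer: 818818225/16 ≈ 5.1176e+7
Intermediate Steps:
Y(f, j) = -3 + f (Y(f, j) = f - 3 = -3 + f)
p = 55 (p = 21 + 34 = 55)
(Y(4, 3) + (72 - 60/32)*(47 + p))**2 = ((-3 + 4) + (72 - 60/32)*(47 + 55))**2 = (1 + (72 - 60*1/32)*102)**2 = (1 + (72 - 15/8)*102)**2 = (1 + (561/8)*102)**2 = (1 + 28611/4)**2 = (28615/4)**2 = 818818225/16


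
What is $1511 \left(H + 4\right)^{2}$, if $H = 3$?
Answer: $74039$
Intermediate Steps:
$1511 \left(H + 4\right)^{2} = 1511 \left(3 + 4\right)^{2} = 1511 \cdot 7^{2} = 1511 \cdot 49 = 74039$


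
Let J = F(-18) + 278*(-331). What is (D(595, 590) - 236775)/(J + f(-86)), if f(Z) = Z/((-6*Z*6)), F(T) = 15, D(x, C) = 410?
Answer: 8509140/3312109 ≈ 2.5691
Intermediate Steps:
J = -92003 (J = 15 + 278*(-331) = 15 - 92018 = -92003)
f(Z) = -1/36 (f(Z) = Z/((-36*Z)) = Z*(-1/(36*Z)) = -1/36)
(D(595, 590) - 236775)/(J + f(-86)) = (410 - 236775)/(-92003 - 1/36) = -236365/(-3312109/36) = -236365*(-36/3312109) = 8509140/3312109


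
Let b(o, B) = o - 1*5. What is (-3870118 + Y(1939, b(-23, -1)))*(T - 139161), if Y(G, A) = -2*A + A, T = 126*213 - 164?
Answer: 435334813830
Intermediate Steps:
b(o, B) = -5 + o (b(o, B) = o - 5 = -5 + o)
T = 26674 (T = 26838 - 164 = 26674)
Y(G, A) = -A
(-3870118 + Y(1939, b(-23, -1)))*(T - 139161) = (-3870118 - (-5 - 23))*(26674 - 139161) = (-3870118 - 1*(-28))*(-112487) = (-3870118 + 28)*(-112487) = -3870090*(-112487) = 435334813830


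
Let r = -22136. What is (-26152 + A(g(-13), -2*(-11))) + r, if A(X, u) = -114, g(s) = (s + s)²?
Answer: -48402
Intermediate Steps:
g(s) = 4*s² (g(s) = (2*s)² = 4*s²)
(-26152 + A(g(-13), -2*(-11))) + r = (-26152 - 114) - 22136 = -26266 - 22136 = -48402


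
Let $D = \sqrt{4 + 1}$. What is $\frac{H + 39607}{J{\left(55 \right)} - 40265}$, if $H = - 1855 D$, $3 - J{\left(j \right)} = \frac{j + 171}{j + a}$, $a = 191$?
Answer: $- \frac{4871661}{4952339} + \frac{32595 \sqrt{5}}{707477} \approx -0.88069$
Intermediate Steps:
$J{\left(j \right)} = 3 - \frac{171 + j}{191 + j}$ ($J{\left(j \right)} = 3 - \frac{j + 171}{j + 191} = 3 - \frac{171 + j}{191 + j}$)
$D = \sqrt{5} \approx 2.2361$
$H = - 1855 \sqrt{5} \approx -4147.9$
$\frac{H + 39607}{J{\left(55 \right)} - 40265} = \frac{- 1855 \sqrt{5} + 39607}{\frac{2 \left(201 + 55\right)}{191 + 55} - 40265} = \frac{39607 - 1855 \sqrt{5}}{2 \cdot \frac{1}{246} \cdot 256 - 40265} = \frac{39607 - 1855 \sqrt{5}}{\frac{256}{123} - 40265} = \frac{39607 - 1855 \sqrt{5}}{- \frac{4952339}{123}} = \left(39607 - 1855 \sqrt{5}\right) \left(- \frac{123}{4952339}\right) = - \frac{4871661}{4952339} + \frac{32595 \sqrt{5}}{707477}$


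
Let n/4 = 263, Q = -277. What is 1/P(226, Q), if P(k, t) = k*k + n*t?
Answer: -1/240328 ≈ -4.1610e-6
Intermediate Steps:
n = 1052 (n = 4*263 = 1052)
P(k, t) = k² + 1052*t (P(k, t) = k*k + 1052*t = k² + 1052*t)
1/P(226, Q) = 1/(226² + 1052*(-277)) = 1/(51076 - 291404) = 1/(-240328) = -1/240328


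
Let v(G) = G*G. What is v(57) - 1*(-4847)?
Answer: 8096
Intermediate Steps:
v(G) = G²
v(57) - 1*(-4847) = 57² - 1*(-4847) = 3249 + 4847 = 8096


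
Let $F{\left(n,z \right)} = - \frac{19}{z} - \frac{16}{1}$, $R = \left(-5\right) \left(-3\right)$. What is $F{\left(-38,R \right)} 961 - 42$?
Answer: $- \frac{249529}{15} \approx -16635.0$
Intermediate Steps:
$R = 15$
$F{\left(n,z \right)} = -16 - \frac{19}{z}$ ($F{\left(n,z \right)} = - \frac{19}{z} - 16 = -16 - \frac{19}{z}$)
$F{\left(-38,R \right)} 961 - 42 = \left(-16 - \frac{19}{15}\right) 961 - 42 = \left(- \frac{259}{15}\right) 961 - 42 = - \frac{248899}{15} - 42 = - \frac{249529}{15}$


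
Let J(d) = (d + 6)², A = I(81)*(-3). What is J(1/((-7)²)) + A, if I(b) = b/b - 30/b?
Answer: 742408/21609 ≈ 34.356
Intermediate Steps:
I(b) = 1 - 30/b
A = -17/9 (A = ((-30 + 81)/81)*(-3) = ((1/81)*51)*(-3) = (17/27)*(-3) = -17/9 ≈ -1.8889)
J(d) = (6 + d)²
J(1/((-7)²)) + A = (6 + 1/((-7)²))² - 17/9 = (6 + 1/49)² - 17/9 = (295/49)² - 17/9 = 87025/2401 - 17/9 = 742408/21609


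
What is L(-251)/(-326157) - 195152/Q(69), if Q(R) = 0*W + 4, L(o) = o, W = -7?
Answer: -15912547465/326157 ≈ -48788.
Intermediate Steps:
Q(R) = 4 (Q(R) = 0*(-7) + 4 = 0 + 4 = 4)
L(-251)/(-326157) - 195152/Q(69) = -251/(-326157) - 195152/4 = -251*(-1/326157) - 195152*1/4 = 251/326157 - 48788 = -15912547465/326157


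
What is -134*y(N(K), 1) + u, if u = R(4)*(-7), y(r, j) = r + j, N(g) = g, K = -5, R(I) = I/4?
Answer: 529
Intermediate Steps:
R(I) = I/4 (R(I) = I*(1/4) = I/4)
y(r, j) = j + r
u = -7 (u = ((1/4)*4)*(-7) = 1*(-7) = -7)
-134*y(N(K), 1) + u = -134*(1 - 5) - 7 = -134*(-4) - 7 = 536 - 7 = 529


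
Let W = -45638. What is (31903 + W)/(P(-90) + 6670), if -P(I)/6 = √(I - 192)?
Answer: -45806225/22249526 - 41205*I*√282/22249526 ≈ -2.0588 - 0.0311*I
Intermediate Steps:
P(I) = -6*√(-192 + I) (P(I) = -6*√(I - 192) = -6*√(-192 + I))
(31903 + W)/(P(-90) + 6670) = (31903 - 45638)/(-6*√(-192 - 90) + 6670) = -13735/(-6*I*√282 + 6670) = -13735/(6670 - 6*I*√282)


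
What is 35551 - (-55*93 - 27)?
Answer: 40693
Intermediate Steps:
35551 - (-55*93 - 27) = 35551 - (-5115 - 27) = 35551 - 1*(-5142) = 35551 + 5142 = 40693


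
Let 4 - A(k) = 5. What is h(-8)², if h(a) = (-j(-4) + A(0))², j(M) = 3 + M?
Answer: 0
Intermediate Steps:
A(k) = -1 (A(k) = 4 - 1*5 = 4 - 5 = -1)
h(a) = 0 (h(a) = (-(3 - 4) - 1)² = (-1*(-1) - 1)² = (1 - 1)² = 0² = 0)
h(-8)² = 0² = 0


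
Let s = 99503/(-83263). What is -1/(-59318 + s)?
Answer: 83263/4939094137 ≈ 1.6858e-5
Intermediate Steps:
s = -99503/83263 (s = 99503*(-1/83263) = -99503/83263 ≈ -1.1950)
-1/(-59318 + s) = -1/(-59318 - 99503/83263) = -1/(-4939094137/83263) = -1*(-83263/4939094137) = 83263/4939094137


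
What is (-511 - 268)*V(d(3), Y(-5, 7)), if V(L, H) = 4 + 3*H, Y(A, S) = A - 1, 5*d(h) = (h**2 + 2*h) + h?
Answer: 10906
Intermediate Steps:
d(h) = h**2/5 + 3*h/5 (d(h) = ((h**2 + 2*h) + h)/5 = (h**2 + 3*h)/5 = h**2/5 + 3*h/5)
Y(A, S) = -1 + A
(-511 - 268)*V(d(3), Y(-5, 7)) = (-511 - 268)*(4 + 3*(-1 - 5)) = -779*(4 + 3*(-6)) = -779*(4 - 18) = -779*(-14) = 10906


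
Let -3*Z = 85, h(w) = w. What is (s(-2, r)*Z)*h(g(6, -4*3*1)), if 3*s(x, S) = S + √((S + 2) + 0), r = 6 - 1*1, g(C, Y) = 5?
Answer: -2125/9 - 425*√7/9 ≈ -361.05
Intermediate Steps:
r = 5 (r = 6 - 1 = 5)
s(x, S) = S/3 + √(2 + S)/3 (s(x, S) = (S + √((S + 2) + 0))/3 = (S + √((2 + S) + 0))/3 = (S + √(2 + S))/3 = S/3 + √(2 + S)/3)
Z = -85/3 (Z = -⅓*85 = -85/3 ≈ -28.333)
(s(-2, r)*Z)*h(g(6, -4*3*1)) = (((⅓)*5 + √(2 + 5)/3)*(-85/3))*5 = ((5/3 + √7/3)*(-85/3))*5 = (-425/9 - 85*√7/9)*5 = -2125/9 - 425*√7/9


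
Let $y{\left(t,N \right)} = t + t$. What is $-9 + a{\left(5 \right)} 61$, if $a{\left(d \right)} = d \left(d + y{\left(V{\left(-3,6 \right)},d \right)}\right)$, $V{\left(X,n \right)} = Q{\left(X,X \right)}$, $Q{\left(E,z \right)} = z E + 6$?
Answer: $10666$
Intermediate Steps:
$Q{\left(E,z \right)} = 6 + E z$ ($Q{\left(E,z \right)} = E z + 6 = 6 + E z$)
$V{\left(X,n \right)} = 6 + X^{2}$ ($V{\left(X,n \right)} = 6 + X X = 6 + X^{2}$)
$y{\left(t,N \right)} = 2 t$
$a{\left(d \right)} = d \left(30 + d\right)$ ($a{\left(d \right)} = d \left(d + 2 \left(6 + \left(-3\right)^{2}\right)\right) = d \left(d + 2 \left(6 + 9\right)\right) = d \left(d + 2 \cdot 15\right) = d \left(d + 30\right) = d \left(30 + d\right)$)
$-9 + a{\left(5 \right)} 61 = -9 + 5 \left(30 + 5\right) 61 = -9 + 5 \cdot 35 \cdot 61 = -9 + 175 \cdot 61 = -9 + 10675 = 10666$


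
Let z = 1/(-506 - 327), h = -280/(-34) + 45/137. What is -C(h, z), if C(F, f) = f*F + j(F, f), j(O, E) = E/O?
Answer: 403227266/38694436865 ≈ 0.010421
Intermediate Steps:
h = 19945/2329 (h = -280*(-1/34) + 45*(1/137) = 140/17 + 45/137 = 19945/2329 ≈ 8.5638)
z = -1/833 (z = 1/(-833) = -1/833 ≈ -0.0012005)
C(F, f) = F*f + f/F (C(F, f) = f*F + f/F = F*f + f/F)
-C(h, z) = -((19945/2329)*(-1/833) - 1/(833*19945/2329)) = -(-19945/1940057 - 1/833*2329/19945) = -(-19945/1940057 - 137/977305) = -1*(-403227266/38694436865) = 403227266/38694436865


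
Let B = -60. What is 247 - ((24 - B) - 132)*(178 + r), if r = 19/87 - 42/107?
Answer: 27252537/3103 ≈ 8782.6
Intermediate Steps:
r = -1621/9309 (r = 19*(1/87) - 42*1/107 = 19/87 - 42/107 = -1621/9309 ≈ -0.17413)
247 - ((24 - B) - 132)*(178 + r) = 247 - ((24 - 1*(-60)) - 132)*(178 - 1621/9309) = 247 - ((24 + 60) - 132)*1655381/9309 = 247 - (84 - 132)*1655381/9309 = 247 - (-48)*1655381/9309 = 247 - 1*(-26486096/3103) = 247 + 26486096/3103 = 27252537/3103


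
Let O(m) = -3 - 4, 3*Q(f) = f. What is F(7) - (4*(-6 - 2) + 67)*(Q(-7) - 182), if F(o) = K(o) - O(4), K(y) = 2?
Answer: 19382/3 ≈ 6460.7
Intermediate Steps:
Q(f) = f/3
O(m) = -7
F(o) = 9 (F(o) = 2 - 1*(-7) = 2 + 7 = 9)
F(7) - (4*(-6 - 2) + 67)*(Q(-7) - 182) = 9 - (4*(-6 - 2) + 67)*((⅓)*(-7) - 182) = 9 - (4*(-8) + 67)*(-7/3 - 182) = 9 - (-32 + 67)*(-553)/3 = 9 - 35*(-553)/3 = 9 - 1*(-19355/3) = 9 + 19355/3 = 19382/3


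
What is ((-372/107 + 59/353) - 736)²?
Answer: 779775410442681/1426648441 ≈ 5.4658e+5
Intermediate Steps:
((-372/107 + 59/353) - 736)² = (-125003/37771 - 736)² = (-27924459/37771)² = 779775410442681/1426648441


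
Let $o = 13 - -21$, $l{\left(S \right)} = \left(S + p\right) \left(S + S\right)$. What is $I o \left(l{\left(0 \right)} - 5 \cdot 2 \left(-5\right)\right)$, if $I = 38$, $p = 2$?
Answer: $64600$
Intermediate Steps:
$l{\left(S \right)} = 2 S \left(2 + S\right)$ ($l{\left(S \right)} = \left(S + 2\right) \left(S + S\right) = \left(2 + S\right) 2 S = 2 S \left(2 + S\right)$)
$o = 34$ ($o = 13 + 21 = 34$)
$I o \left(l{\left(0 \right)} - 5 \cdot 2 \left(-5\right)\right) = 38 \cdot 34 \left(2 \cdot 0 \left(2 + 0\right) - 5 \cdot 2 \left(-5\right)\right) = 1292 \left(2 \cdot 0 \cdot 2 - 5 \left(-10\right)\right) = 1292 \left(0 - -50\right) = 1292 \left(0 + 50\right) = 1292 \cdot 50 = 64600$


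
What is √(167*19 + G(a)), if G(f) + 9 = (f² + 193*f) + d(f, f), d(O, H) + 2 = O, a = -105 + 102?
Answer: √2589 ≈ 50.882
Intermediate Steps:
a = -3
d(O, H) = -2 + O
G(f) = -11 + f² + 194*f (G(f) = -9 + ((f² + 193*f) + (-2 + f)) = -9 + (-2 + f² + 194*f) = -11 + f² + 194*f)
√(167*19 + G(a)) = √(167*19 + (-11 + (-3)² + 194*(-3))) = √(3173 + (-11 + 9 - 582)) = √(3173 - 584) = √2589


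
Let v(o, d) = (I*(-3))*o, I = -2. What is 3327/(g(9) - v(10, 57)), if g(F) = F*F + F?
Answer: 1109/10 ≈ 110.90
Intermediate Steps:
v(o, d) = 6*o (v(o, d) = (-2*(-3))*o = 6*o)
g(F) = F + F**2 (g(F) = F**2 + F = F + F**2)
3327/(g(9) - v(10, 57)) = 3327/(9*(1 + 9) - 6*10) = 3327/(9*10 - 1*60) = 3327/(90 - 60) = 3327/30 = 3327*(1/30) = 1109/10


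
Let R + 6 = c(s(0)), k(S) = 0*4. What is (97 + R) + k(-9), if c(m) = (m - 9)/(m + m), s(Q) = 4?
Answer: 723/8 ≈ 90.375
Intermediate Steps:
k(S) = 0
c(m) = (-9 + m)/(2*m) (c(m) = (-9 + m)/((2*m)) = (-9 + m)*(1/(2*m)) = (-9 + m)/(2*m))
R = -53/8 (R = -6 + (½)*(-9 + 4)/4 = -6 + (½)*(¼)*(-5) = -6 - 5/8 = -53/8 ≈ -6.6250)
(97 + R) + k(-9) = (97 - 53/8) + 0 = 723/8 + 0 = 723/8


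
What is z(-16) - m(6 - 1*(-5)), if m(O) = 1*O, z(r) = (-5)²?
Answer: 14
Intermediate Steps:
z(r) = 25
m(O) = O
z(-16) - m(6 - 1*(-5)) = 25 - (6 - 1*(-5)) = 25 - (6 + 5) = 25 - 1*11 = 25 - 11 = 14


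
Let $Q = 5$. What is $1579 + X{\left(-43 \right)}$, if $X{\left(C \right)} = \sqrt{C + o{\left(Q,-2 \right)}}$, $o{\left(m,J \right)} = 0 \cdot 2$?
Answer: $1579 + i \sqrt{43} \approx 1579.0 + 6.5574 i$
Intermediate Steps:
$o{\left(m,J \right)} = 0$
$X{\left(C \right)} = \sqrt{C}$ ($X{\left(C \right)} = \sqrt{C + 0} = \sqrt{C}$)
$1579 + X{\left(-43 \right)} = 1579 + \sqrt{-43} = 1579 + i \sqrt{43}$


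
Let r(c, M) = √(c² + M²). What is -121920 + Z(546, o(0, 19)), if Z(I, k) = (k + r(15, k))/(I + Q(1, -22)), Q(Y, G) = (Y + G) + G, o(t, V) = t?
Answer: -61325745/503 ≈ -1.2192e+5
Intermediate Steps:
r(c, M) = √(M² + c²)
Q(Y, G) = Y + 2*G (Q(Y, G) = (G + Y) + G = Y + 2*G)
Z(I, k) = (k + √(225 + k²))/(-43 + I) (Z(I, k) = (k + √(k² + 15²))/(I + (1 + 2*(-22))) = (k + √(k² + 225))/(I + (1 - 44)) = (k + √(225 + k²))/(I - 43) = (k + √(225 + k²))/(-43 + I))
-121920 + Z(546, o(0, 19)) = -121920 + (0 + √(225 + 0²))/(-43 + 546) = -121920 + (0 + √(225 + 0))/503 = -121920 + (0 + √225)/503 = -121920 + (0 + 15)/503 = -121920 + (1/503)*15 = -121920 + 15/503 = -61325745/503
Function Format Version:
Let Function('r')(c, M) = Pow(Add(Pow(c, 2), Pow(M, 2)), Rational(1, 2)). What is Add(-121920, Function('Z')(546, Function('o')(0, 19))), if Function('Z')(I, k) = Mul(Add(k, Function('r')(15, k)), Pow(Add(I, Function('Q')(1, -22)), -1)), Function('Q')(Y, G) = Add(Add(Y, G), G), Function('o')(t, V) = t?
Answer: Rational(-61325745, 503) ≈ -1.2192e+5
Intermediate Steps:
Function('r')(c, M) = Pow(Add(Pow(M, 2), Pow(c, 2)), Rational(1, 2))
Function('Q')(Y, G) = Add(Y, Mul(2, G)) (Function('Q')(Y, G) = Add(Add(G, Y), G) = Add(Y, Mul(2, G)))
Function('Z')(I, k) = Mul(Pow(Add(-43, I), -1), Add(k, Pow(Add(225, Pow(k, 2)), Rational(1, 2)))) (Function('Z')(I, k) = Mul(Add(k, Pow(Add(Pow(k, 2), Pow(15, 2)), Rational(1, 2))), Pow(Add(I, Add(1, Mul(2, -22))), -1)) = Mul(Add(k, Pow(Add(Pow(k, 2), 225), Rational(1, 2))), Pow(Add(I, Add(1, -44)), -1)) = Mul(Add(k, Pow(Add(225, Pow(k, 2)), Rational(1, 2))), Pow(Add(I, -43), -1)) = Mul(Add(k, Pow(Add(225, Pow(k, 2)), Rational(1, 2))), Pow(Add(-43, I), -1)) = Mul(Pow(Add(-43, I), -1), Add(k, Pow(Add(225, Pow(k, 2)), Rational(1, 2)))))
Add(-121920, Function('Z')(546, Function('o')(0, 19))) = Add(-121920, Mul(Pow(Add(-43, 546), -1), Add(0, Pow(Add(225, Pow(0, 2)), Rational(1, 2))))) = Add(-121920, Mul(Pow(503, -1), Add(0, Pow(Add(225, 0), Rational(1, 2))))) = Add(-121920, Mul(Rational(1, 503), Add(0, Pow(225, Rational(1, 2))))) = Add(-121920, Mul(Rational(1, 503), Add(0, 15))) = Add(-121920, Mul(Rational(1, 503), 15)) = Add(-121920, Rational(15, 503)) = Rational(-61325745, 503)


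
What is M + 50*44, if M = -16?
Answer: 2184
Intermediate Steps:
M + 50*44 = -16 + 50*44 = -16 + 2200 = 2184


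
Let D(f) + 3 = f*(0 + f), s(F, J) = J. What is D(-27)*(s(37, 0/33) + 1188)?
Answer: 862488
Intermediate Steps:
D(f) = -3 + f² (D(f) = -3 + f*(0 + f) = -3 + f*f = -3 + f²)
D(-27)*(s(37, 0/33) + 1188) = (-3 + (-27)²)*(0/33 + 1188) = (-3 + 729)*(0*(1/33) + 1188) = 726*(0 + 1188) = 726*1188 = 862488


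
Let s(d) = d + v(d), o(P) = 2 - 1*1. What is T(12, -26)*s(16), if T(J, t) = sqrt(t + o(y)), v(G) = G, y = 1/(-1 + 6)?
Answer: 160*I ≈ 160.0*I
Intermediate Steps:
y = 1/5 ≈ 0.20000
o(P) = 1 (o(P) = 2 - 1 = 1)
s(d) = 2*d (s(d) = d + d = 2*d)
T(J, t) = sqrt(1 + t) (T(J, t) = sqrt(t + 1) = sqrt(1 + t))
T(12, -26)*s(16) = sqrt(1 - 26)*(2*16) = sqrt(-25)*32 = (5*I)*32 = 160*I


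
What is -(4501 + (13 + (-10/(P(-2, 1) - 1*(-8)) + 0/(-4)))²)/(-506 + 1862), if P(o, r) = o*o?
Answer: -167365/48816 ≈ -3.4285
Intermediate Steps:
P(o, r) = o²
-(4501 + (13 + (-10/(P(-2, 1) - 1*(-8)) + 0/(-4)))²)/(-506 + 1862) = -(4501 + (13 + (-10/((-2)² - 1*(-8)) + 0/(-4)))²)/(-506 + 1862) = -(4501 + (13 + (-10/(4 + 8) + 0*(-¼)))²)/1356 = -(4501 + (13 + (-10/12 + 0))²)/1356 = -(4501 + (13 + (-10*1/12 + 0))²)/1356 = -(4501 + (13 + (-⅚ + 0))²)/1356 = -(4501 + (13 - ⅚)²)/1356 = -(4501 + (73/6)²)/1356 = -(4501 + 5329/36)/1356 = -167365/(36*1356) = -1*167365/48816 = -167365/48816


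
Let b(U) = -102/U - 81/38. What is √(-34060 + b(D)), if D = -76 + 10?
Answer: 15*I*√26449786/418 ≈ 184.56*I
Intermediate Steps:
D = -66
b(U) = -81/38 - 102/U (b(U) = -102/U - 81*1/38 = -102/U - 81/38 = -81/38 - 102/U)
√(-34060 + b(D)) = √(-34060 + (-81/38 - 102/(-66))) = √(-34060 + (-81/38 - 102*(-1/66))) = √(-34060 + (-81/38 + 17/11)) = √(-34060 - 245/418) = √(-14237325/418) = 15*I*√26449786/418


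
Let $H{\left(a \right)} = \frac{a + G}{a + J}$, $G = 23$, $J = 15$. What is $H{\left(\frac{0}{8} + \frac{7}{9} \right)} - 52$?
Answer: $- \frac{3585}{71} \approx -50.493$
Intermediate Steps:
$H{\left(a \right)} = \frac{23 + a}{15 + a}$ ($H{\left(a \right)} = \frac{a + 23}{a + 15} = \frac{23 + a}{15 + a}$)
$H{\left(\frac{0}{8} + \frac{7}{9} \right)} - 52 = \frac{23 + \left(\frac{0}{8} + \frac{7}{9}\right)}{15 + \left(\frac{0}{8} + \frac{7}{9}\right)} - 52 = \frac{23 + \left(0 \cdot \frac{1}{8} + 7 \cdot \frac{1}{9}\right)}{15 + \left(0 \cdot \frac{1}{8} + 7 \cdot \frac{1}{9}\right)} - 52 = \frac{23 + \left(0 + \frac{7}{9}\right)}{15 + \left(0 + \frac{7}{9}\right)} - 52 = \frac{23 + \frac{7}{9}}{15 + \frac{7}{9}} - 52 = \frac{1}{\frac{142}{9}} \cdot \frac{214}{9} - 52 = \frac{9}{142} \cdot \frac{214}{9} - 52 = \frac{107}{71} - 52 = - \frac{3585}{71}$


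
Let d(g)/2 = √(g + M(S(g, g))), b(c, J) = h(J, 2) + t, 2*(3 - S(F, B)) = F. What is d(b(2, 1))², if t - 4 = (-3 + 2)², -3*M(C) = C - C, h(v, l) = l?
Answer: 28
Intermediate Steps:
S(F, B) = 3 - F/2
M(C) = 0 (M(C) = -(C - C)/3 = -⅓*0 = 0)
t = 5 (t = 4 + (-3 + 2)² = 4 + (-1)² = 4 + 1 = 5)
b(c, J) = 7 (b(c, J) = 2 + 5 = 7)
d(g) = 2*√g (d(g) = 2*√(g + 0) = 2*√g)
d(b(2, 1))² = (2*√7)² = 28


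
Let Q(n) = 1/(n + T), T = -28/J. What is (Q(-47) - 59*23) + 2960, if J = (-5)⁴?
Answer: 47132384/29403 ≈ 1603.0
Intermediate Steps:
J = 625
T = -28/625 ≈ -0.044800
Q(n) = 1/(-28/625 + n) (Q(n) = 1/(n - 28/625) = 1/(-28/625 + n))
(Q(-47) - 59*23) + 2960 = (625/(-28 + 625*(-47)) - 59*23) + 2960 = (625/(-28 - 29375) - 1357) + 2960 = (625/(-29403) - 1357) + 2960 = (625*(-1/29403) - 1357) + 2960 = (-625/29403 - 1357) + 2960 = -39900496/29403 + 2960 = 47132384/29403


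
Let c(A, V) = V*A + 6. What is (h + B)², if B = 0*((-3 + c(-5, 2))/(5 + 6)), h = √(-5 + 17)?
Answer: 12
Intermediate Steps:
c(A, V) = 6 + A*V (c(A, V) = A*V + 6 = 6 + A*V)
h = 2*√3 (h = √12 = 2*√3 ≈ 3.4641)
B = 0 (B = 0*((-3 + (6 - 5*2))/(5 + 6)) = 0*((-3 + (6 - 10))/11) = 0*((-3 - 4)*(1/11)) = 0*(-7*1/11) = 0*(-7/11) = 0)
(h + B)² = (2*√3 + 0)² = (2*√3)² = 12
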